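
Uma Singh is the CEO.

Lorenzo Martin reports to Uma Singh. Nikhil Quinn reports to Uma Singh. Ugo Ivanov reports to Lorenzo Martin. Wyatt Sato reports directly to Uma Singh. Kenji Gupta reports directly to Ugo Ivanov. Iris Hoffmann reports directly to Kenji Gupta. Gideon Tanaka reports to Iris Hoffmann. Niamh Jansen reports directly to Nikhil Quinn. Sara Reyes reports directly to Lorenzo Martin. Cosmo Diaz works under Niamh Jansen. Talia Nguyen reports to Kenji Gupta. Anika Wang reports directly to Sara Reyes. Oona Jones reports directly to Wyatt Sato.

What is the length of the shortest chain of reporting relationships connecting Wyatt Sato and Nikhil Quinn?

Wyatt Sato is 1 level below Uma Singh, and Nikhil Quinn is 1 level below Uma Singh (their lowest common manager). The shortest path runs up from Wyatt Sato to Uma Singh and back down to Nikhil Quinn: 1 + 1 = 2 links.

2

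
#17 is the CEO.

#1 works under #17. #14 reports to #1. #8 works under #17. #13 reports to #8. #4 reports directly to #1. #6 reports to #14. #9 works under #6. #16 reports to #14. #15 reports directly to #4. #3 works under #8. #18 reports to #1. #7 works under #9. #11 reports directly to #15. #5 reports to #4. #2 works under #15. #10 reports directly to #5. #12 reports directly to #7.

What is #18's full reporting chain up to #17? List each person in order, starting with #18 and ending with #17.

#18 -> #1 -> #17

#18 reports to #1. #1 reports to #17. #17 is at the top.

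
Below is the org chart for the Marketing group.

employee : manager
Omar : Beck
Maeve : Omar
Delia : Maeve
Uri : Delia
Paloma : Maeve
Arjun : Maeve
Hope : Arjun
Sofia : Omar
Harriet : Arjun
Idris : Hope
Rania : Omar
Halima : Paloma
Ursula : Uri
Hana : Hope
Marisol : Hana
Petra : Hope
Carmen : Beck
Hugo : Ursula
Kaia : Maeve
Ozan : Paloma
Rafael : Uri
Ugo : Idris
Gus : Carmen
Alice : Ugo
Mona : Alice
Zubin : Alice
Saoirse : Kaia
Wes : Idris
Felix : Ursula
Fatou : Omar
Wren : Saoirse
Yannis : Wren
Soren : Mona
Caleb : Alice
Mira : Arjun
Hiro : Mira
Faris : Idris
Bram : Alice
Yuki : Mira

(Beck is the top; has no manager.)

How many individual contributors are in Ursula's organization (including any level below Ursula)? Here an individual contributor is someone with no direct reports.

2

The people in Ursula's organization with no one reporting to them are Felix, Hugo. That is 2.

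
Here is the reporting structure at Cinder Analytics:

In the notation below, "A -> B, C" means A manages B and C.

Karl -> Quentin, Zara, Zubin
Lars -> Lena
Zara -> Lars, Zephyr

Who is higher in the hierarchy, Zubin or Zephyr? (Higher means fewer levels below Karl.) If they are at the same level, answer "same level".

Zubin

Zubin is 1 level below Karl; Zephyr is 2. Zubin is higher.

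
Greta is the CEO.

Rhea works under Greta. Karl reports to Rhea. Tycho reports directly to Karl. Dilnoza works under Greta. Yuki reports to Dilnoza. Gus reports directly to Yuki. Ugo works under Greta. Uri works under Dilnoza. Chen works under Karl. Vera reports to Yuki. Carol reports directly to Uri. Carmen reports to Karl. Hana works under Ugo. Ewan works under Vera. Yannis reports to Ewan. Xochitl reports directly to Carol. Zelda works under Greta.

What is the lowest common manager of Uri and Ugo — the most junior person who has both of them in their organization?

Greta

Uri's chain of managers is Dilnoza, Greta. Ugo's chain of managers is Greta. The first manager that appears in both chains is Greta.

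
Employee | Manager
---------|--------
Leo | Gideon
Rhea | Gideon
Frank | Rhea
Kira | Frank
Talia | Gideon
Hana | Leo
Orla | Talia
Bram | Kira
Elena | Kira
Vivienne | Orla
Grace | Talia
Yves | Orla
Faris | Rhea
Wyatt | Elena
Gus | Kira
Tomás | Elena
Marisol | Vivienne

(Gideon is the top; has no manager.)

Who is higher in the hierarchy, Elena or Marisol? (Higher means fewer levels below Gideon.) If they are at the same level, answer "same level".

Both Elena and Marisol are 4 levels below Gideon.

same level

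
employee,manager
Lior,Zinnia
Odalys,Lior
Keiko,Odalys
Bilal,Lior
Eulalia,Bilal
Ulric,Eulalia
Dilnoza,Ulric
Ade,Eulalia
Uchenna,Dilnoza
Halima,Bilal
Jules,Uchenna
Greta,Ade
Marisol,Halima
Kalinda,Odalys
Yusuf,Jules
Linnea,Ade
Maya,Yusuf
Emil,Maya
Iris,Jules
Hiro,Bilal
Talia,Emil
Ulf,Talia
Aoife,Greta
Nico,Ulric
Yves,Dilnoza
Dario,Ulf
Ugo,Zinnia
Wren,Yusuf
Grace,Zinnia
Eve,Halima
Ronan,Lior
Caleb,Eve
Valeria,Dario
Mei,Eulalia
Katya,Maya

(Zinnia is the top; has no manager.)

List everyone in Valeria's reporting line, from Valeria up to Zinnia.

Valeria reports to Dario. Dario reports to Ulf. Ulf reports to Talia. Talia reports to Emil. Emil reports to Maya. Maya reports to Yusuf. Yusuf reports to Jules. Jules reports to Uchenna. Uchenna reports to Dilnoza. Dilnoza reports to Ulric. Ulric reports to Eulalia. Eulalia reports to Bilal. Bilal reports to Lior. Lior reports to Zinnia. Zinnia is at the top.

Valeria -> Dario -> Ulf -> Talia -> Emil -> Maya -> Yusuf -> Jules -> Uchenna -> Dilnoza -> Ulric -> Eulalia -> Bilal -> Lior -> Zinnia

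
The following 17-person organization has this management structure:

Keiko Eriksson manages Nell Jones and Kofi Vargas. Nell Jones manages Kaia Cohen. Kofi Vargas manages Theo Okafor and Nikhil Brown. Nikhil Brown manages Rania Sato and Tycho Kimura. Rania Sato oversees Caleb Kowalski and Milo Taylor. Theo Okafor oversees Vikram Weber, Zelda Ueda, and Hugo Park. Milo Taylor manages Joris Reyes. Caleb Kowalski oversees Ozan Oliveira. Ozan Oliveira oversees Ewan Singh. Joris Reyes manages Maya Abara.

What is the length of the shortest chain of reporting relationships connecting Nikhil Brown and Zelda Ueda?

3

Nikhil Brown is 1 level below Kofi Vargas, and Zelda Ueda is 2 levels below Kofi Vargas (their lowest common manager). The shortest path runs up from Nikhil Brown to Kofi Vargas and back down to Zelda Ueda: 1 + 2 = 3 links.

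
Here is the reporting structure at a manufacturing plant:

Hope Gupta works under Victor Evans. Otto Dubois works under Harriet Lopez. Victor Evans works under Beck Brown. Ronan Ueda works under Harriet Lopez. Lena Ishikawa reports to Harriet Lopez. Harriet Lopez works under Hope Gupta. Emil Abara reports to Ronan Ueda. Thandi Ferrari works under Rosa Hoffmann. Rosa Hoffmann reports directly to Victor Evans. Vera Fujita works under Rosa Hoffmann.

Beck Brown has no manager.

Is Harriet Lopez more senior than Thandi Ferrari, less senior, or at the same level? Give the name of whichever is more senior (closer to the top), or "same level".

same level

Both Harriet Lopez and Thandi Ferrari are 3 levels below Beck Brown.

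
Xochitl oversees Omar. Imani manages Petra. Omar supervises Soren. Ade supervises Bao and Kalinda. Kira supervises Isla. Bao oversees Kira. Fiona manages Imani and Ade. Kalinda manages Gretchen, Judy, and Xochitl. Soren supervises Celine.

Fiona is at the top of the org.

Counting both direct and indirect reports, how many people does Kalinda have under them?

Kalinda directly manages Xochitl, Judy, Gretchen. Under Xochitl: Omar, Soren, Celine (3). Judy has no reports. Gretchen has no reports. So Kalinda's organization is 3 direct reports plus everyone under them: 4 + 1 + 1 = 6.

6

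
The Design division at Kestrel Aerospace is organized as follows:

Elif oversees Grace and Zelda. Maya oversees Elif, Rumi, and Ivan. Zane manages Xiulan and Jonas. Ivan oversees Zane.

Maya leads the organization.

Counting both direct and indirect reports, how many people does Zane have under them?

2

Zane directly manages Xiulan, Jonas. Xiulan has no reports. Jonas has no reports. So Zane's organization is 2 direct reports plus everyone under them: 1 + 1 = 2.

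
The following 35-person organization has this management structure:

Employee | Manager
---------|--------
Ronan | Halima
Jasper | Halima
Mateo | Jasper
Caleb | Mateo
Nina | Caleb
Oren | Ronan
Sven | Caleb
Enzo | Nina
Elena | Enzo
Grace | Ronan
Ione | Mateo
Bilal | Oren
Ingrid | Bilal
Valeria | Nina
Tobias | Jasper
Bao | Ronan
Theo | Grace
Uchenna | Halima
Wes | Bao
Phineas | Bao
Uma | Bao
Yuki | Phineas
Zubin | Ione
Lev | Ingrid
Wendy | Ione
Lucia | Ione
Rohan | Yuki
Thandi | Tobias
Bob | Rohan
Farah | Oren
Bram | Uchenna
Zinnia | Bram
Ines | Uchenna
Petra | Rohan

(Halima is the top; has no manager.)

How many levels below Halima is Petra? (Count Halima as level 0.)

Chain from Petra up to Halima: Petra → Rohan → Yuki → Phineas → Bao → Ronan → Halima. That is 6 steps up, so Petra is 6 levels below Halima.

6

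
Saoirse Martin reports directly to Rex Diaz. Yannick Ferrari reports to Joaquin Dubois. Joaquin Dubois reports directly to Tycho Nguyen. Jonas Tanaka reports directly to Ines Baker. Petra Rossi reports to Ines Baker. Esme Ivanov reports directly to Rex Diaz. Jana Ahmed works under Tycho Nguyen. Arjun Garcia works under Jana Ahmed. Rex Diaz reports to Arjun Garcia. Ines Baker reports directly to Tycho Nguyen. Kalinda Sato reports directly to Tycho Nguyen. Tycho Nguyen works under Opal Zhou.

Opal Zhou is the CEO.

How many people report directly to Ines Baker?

2

Ines Baker directly manages Petra Rossi, Jonas Tanaka. That is 2 direct reports.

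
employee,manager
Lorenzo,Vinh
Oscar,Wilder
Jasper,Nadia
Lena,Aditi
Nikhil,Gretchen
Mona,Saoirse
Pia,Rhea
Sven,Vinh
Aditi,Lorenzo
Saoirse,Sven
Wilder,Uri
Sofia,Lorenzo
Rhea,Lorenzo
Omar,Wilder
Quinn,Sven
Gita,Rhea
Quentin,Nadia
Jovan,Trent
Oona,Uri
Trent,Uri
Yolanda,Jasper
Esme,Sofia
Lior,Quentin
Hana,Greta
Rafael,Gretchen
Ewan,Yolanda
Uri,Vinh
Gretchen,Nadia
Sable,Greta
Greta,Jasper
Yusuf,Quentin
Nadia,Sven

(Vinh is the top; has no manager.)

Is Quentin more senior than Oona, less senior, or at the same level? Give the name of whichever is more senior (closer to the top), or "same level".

Quentin is 3 levels below Vinh; Oona is 2. Oona is higher.

Oona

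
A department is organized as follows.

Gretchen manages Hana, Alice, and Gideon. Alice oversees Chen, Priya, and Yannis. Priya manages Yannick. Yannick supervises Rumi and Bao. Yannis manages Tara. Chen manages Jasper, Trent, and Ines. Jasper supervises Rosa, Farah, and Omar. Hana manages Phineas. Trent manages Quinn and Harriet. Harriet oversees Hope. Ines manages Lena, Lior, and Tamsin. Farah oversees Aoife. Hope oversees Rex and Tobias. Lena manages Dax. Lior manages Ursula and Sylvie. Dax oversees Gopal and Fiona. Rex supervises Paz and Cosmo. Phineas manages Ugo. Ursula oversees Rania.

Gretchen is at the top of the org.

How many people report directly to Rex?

2

Rex directly manages Paz, Cosmo. That is 2 direct reports.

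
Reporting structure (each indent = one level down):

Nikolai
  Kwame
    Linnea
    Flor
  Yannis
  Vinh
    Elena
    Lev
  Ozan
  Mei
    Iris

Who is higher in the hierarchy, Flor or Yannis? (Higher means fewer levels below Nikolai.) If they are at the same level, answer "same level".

Yannis

Flor is 2 levels below Nikolai; Yannis is 1. Yannis is higher.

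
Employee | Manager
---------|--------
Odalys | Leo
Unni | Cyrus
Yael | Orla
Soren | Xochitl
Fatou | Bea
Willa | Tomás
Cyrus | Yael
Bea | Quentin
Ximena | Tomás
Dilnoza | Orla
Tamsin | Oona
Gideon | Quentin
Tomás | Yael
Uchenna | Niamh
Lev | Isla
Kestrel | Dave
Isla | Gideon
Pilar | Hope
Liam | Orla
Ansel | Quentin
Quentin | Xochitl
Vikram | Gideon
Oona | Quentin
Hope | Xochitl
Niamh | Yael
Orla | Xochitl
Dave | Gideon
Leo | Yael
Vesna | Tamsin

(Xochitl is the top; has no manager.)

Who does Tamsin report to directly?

Oona

Tamsin reports directly to Oona.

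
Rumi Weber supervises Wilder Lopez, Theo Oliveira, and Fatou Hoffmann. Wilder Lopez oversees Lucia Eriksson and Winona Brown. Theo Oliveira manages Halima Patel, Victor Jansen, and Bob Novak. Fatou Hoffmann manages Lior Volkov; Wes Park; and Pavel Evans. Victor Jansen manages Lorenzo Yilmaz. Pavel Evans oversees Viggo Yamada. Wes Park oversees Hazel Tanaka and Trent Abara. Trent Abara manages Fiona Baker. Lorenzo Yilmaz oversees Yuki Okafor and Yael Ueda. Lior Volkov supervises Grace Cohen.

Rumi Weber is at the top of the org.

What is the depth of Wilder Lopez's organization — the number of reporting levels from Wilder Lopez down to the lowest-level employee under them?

1

The longest chain under Wilder Lopez runs Wilder Lopez → Lucia Eriksson, which is 1 level below Wilder Lopez.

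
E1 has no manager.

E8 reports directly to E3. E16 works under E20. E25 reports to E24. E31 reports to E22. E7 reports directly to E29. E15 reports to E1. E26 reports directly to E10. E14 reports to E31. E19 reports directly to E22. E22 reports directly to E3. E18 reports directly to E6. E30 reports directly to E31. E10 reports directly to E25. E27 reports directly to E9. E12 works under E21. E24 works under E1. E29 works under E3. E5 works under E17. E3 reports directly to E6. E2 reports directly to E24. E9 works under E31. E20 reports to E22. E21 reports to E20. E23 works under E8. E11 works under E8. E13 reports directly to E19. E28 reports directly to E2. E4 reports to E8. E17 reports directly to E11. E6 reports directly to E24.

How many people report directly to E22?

E22 directly manages E20, E19, E31. That is 3 direct reports.

3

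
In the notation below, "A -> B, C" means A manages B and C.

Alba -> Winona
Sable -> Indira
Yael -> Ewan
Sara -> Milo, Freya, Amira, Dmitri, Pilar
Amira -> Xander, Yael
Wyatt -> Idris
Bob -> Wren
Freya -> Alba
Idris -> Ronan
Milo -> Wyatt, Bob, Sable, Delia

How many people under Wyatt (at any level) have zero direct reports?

The only person in Wyatt's organization with no one reporting to them is Ronan. That is 1.

1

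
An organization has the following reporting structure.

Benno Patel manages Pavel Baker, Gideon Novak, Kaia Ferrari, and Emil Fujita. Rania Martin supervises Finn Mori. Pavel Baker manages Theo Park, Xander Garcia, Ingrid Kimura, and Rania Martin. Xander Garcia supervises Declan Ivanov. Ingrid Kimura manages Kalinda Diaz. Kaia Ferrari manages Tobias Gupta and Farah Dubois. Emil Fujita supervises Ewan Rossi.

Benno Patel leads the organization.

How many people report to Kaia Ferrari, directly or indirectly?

Kaia Ferrari directly manages Tobias Gupta, Farah Dubois. Tobias Gupta has no reports. Farah Dubois has no reports. So Kaia Ferrari's organization is 2 direct reports plus everyone under them: 1 + 1 = 2.

2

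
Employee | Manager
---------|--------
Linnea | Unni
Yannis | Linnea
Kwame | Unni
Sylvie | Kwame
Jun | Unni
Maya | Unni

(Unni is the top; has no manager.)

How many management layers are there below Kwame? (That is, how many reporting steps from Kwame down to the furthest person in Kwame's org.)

The longest chain under Kwame runs Kwame → Sylvie, which is 1 level below Kwame.

1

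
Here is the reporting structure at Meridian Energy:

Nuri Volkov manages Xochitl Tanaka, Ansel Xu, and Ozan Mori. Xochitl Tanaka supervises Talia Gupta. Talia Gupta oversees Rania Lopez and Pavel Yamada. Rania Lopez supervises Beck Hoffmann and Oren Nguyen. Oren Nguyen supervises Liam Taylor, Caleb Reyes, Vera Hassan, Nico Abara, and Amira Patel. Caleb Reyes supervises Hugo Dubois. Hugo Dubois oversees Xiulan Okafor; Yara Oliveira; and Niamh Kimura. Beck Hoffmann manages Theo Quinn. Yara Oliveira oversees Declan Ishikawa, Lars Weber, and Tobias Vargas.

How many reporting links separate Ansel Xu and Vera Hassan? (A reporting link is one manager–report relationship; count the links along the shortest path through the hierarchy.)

6

Ansel Xu is 1 level below Nuri Volkov, and Vera Hassan is 5 levels below Nuri Volkov (their lowest common manager). The shortest path runs up from Ansel Xu to Nuri Volkov and back down to Vera Hassan: 1 + 5 = 6 links.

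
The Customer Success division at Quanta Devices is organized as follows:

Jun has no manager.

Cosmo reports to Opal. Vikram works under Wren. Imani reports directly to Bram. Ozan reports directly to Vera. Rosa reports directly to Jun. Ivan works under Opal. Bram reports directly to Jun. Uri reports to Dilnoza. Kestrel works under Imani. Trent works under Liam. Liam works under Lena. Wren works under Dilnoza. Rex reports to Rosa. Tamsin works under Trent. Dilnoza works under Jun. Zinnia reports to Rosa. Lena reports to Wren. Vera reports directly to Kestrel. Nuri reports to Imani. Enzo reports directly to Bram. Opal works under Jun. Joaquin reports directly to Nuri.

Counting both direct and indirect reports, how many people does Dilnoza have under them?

Dilnoza directly manages Wren, Uri. Under Wren: Vikram, Lena, Liam, Trent, Tamsin (5). Uri has no reports. So Dilnoza's organization is 2 direct reports plus everyone under them: 6 + 1 = 7.

7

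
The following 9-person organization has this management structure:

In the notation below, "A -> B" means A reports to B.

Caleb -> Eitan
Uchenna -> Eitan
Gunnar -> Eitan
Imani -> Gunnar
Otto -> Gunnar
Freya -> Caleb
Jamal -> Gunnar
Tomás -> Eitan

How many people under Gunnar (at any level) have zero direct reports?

3

The people in Gunnar's organization with no one reporting to them are Jamal, Otto, Imani. That is 3.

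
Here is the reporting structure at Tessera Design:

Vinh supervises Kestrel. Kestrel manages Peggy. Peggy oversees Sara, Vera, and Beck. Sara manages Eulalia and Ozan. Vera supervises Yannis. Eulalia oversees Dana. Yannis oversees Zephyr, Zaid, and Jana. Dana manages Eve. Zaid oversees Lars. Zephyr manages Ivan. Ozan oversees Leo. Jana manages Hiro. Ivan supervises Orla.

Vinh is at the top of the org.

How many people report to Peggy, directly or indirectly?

16

Peggy directly manages Sara, Vera, Beck. Under Sara: Ozan, Leo, Eulalia, Dana, Eve (5). Under Vera: Yannis, Jana, Hiro, Zephyr, Ivan, Orla, Zaid, Lars (8). Beck has no reports. So Peggy's organization is 3 direct reports plus everyone under them: 6 + 9 + 1 = 16.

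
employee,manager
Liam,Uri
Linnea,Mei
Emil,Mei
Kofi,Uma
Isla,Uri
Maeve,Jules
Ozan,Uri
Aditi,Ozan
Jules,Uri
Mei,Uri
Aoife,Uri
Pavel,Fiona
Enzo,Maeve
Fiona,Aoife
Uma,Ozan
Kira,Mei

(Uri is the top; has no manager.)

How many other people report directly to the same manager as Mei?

5

Mei reports to Uri. Uri's other direct reports are Aoife, Ozan, Jules, Liam, Isla — 5 peers.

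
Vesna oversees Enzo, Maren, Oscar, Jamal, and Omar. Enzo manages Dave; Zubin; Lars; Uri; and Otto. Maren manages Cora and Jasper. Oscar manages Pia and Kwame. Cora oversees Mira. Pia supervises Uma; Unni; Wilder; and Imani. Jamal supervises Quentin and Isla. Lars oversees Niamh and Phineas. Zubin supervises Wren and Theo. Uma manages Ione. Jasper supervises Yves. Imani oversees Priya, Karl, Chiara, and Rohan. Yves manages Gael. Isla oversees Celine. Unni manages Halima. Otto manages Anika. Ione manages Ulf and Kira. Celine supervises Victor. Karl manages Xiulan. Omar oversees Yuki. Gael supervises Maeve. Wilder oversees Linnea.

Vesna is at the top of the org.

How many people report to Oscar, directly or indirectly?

16

Oscar directly manages Pia, Kwame. Under Pia: Wilder, Linnea, Unni, Halima, Imani, Rohan, Chiara, Karl, Xiulan, Priya, Uma, Ione, Kira, Ulf (14). Kwame has no reports. So Oscar's organization is 2 direct reports plus everyone under them: 15 + 1 = 16.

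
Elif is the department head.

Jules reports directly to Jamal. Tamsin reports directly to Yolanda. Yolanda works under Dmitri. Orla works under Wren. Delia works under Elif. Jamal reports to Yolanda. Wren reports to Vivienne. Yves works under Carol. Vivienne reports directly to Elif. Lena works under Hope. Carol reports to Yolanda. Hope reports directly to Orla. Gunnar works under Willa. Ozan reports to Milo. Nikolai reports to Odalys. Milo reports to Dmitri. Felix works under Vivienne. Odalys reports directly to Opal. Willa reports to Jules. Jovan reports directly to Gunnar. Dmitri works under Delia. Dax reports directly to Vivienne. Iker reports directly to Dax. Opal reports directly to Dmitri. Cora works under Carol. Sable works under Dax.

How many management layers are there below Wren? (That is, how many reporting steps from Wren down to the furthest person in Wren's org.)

The longest chain under Wren runs Wren → Orla → Hope → Lena, which is 3 levels below Wren.

3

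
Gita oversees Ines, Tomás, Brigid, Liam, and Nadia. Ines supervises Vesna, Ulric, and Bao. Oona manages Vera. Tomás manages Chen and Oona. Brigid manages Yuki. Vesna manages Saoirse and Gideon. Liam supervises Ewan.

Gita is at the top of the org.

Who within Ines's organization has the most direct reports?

Ines

Direct-report counts within Ines's organization: Ines has 3; Vesna has 2. The largest is 3, held by Ines.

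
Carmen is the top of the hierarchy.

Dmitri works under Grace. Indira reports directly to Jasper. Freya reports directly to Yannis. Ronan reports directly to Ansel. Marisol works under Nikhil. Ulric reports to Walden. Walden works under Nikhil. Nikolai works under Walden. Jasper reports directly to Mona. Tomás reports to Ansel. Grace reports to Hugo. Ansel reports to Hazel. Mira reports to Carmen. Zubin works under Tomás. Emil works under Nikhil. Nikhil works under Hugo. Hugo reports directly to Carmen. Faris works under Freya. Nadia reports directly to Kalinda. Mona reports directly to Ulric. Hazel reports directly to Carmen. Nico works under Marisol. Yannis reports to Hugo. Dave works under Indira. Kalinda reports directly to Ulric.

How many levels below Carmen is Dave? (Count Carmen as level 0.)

Chain from Dave up to Carmen: Dave → Indira → Jasper → Mona → Ulric → Walden → Nikhil → Hugo → Carmen. That is 8 steps up, so Dave is 8 levels below Carmen.

8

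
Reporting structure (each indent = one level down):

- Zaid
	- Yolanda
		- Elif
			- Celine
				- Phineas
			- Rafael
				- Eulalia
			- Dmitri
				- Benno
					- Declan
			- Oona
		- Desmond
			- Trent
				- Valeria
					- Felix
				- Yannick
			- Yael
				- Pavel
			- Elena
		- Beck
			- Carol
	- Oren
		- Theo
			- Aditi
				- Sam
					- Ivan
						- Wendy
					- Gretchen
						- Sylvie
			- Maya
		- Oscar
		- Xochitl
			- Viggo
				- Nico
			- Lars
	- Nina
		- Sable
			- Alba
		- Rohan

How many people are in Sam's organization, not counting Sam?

4

Sam directly manages Ivan, Gretchen. Under Ivan: Wendy (1). Under Gretchen: Sylvie (1). So Sam's organization is 2 direct reports plus everyone under them: 2 + 2 = 4.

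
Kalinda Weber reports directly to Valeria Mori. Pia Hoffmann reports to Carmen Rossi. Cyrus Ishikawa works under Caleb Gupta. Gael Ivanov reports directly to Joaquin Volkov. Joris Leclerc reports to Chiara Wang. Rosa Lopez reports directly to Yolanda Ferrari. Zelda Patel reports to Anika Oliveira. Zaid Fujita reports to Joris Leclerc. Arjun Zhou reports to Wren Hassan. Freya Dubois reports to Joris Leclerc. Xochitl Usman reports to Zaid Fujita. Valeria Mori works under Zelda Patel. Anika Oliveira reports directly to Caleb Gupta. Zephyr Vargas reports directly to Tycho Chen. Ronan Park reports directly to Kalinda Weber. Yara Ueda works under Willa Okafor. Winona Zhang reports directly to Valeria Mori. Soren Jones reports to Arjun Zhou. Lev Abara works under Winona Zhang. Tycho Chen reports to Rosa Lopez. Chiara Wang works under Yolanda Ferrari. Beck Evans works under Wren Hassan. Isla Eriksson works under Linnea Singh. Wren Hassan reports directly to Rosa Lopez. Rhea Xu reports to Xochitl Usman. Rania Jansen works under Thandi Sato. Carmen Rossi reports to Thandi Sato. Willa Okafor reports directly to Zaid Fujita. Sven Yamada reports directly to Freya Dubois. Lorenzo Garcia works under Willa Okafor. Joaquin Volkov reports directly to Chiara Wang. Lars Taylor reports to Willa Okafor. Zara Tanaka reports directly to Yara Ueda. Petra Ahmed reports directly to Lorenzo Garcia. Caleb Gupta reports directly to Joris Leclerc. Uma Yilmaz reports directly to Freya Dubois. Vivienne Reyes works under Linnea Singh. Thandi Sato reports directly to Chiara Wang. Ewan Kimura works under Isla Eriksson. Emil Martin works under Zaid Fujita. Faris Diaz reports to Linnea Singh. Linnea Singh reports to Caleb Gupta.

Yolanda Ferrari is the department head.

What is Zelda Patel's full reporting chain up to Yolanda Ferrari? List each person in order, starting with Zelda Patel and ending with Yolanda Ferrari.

Zelda Patel -> Anika Oliveira -> Caleb Gupta -> Joris Leclerc -> Chiara Wang -> Yolanda Ferrari

Zelda Patel reports to Anika Oliveira. Anika Oliveira reports to Caleb Gupta. Caleb Gupta reports to Joris Leclerc. Joris Leclerc reports to Chiara Wang. Chiara Wang reports to Yolanda Ferrari. Yolanda Ferrari is at the top.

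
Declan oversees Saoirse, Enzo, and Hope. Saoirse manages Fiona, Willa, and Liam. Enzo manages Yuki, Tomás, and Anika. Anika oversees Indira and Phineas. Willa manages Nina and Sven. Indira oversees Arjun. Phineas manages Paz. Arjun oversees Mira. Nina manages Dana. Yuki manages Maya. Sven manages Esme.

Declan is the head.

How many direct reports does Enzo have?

Enzo directly manages Anika, Tomás, Yuki. That is 3 direct reports.

3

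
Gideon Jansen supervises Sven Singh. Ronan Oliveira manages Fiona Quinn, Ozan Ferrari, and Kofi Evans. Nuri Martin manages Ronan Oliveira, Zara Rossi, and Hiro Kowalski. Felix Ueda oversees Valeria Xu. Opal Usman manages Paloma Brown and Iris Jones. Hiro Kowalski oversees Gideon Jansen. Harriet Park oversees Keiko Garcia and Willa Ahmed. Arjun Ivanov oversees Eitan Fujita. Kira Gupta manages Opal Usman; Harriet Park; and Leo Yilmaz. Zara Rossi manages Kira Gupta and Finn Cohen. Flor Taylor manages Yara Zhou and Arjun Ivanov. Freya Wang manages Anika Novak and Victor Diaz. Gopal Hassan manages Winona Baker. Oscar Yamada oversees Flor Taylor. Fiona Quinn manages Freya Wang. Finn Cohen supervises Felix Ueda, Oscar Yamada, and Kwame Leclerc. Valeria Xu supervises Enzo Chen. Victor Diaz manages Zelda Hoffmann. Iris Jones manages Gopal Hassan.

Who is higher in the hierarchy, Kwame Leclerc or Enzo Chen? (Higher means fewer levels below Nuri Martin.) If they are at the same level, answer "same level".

Kwame Leclerc

Kwame Leclerc is 3 levels below Nuri Martin; Enzo Chen is 5. Kwame Leclerc is higher.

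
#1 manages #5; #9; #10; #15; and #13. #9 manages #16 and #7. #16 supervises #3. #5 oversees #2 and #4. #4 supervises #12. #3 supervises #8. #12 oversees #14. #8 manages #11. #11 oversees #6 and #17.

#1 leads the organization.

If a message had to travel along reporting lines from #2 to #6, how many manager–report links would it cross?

#2 is 2 levels below #1, and #6 is 6 levels below #1 (their lowest common manager). The shortest path runs up from #2 to #1 and back down to #6: 2 + 6 = 8 links.

8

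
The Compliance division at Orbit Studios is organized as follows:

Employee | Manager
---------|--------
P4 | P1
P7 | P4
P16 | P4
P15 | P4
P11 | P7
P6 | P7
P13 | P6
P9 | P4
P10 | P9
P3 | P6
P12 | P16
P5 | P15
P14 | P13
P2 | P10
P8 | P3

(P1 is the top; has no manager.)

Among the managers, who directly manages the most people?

P4

Direct-report counts: P1 has 1; P4 has 4; P9 has 1; P10 has 1; P15 has 1; P16 has 1; P7 has 2; P6 has 2; P3 has 1; P13 has 1. The largest is 4, held by P4.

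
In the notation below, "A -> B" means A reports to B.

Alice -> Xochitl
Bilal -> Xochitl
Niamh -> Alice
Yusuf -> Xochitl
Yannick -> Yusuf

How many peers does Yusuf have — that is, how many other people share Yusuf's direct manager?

2

Yusuf reports to Xochitl. Xochitl's other direct reports are Alice, Bilal — 2 peers.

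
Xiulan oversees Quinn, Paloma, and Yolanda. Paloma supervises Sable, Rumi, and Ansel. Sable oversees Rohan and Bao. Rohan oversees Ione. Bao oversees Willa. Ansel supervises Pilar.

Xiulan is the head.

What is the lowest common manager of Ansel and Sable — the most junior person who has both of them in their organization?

Ansel's chain of managers is Paloma, Xiulan. Sable's chain of managers is Paloma, Xiulan. The first manager that appears in both chains is Paloma.

Paloma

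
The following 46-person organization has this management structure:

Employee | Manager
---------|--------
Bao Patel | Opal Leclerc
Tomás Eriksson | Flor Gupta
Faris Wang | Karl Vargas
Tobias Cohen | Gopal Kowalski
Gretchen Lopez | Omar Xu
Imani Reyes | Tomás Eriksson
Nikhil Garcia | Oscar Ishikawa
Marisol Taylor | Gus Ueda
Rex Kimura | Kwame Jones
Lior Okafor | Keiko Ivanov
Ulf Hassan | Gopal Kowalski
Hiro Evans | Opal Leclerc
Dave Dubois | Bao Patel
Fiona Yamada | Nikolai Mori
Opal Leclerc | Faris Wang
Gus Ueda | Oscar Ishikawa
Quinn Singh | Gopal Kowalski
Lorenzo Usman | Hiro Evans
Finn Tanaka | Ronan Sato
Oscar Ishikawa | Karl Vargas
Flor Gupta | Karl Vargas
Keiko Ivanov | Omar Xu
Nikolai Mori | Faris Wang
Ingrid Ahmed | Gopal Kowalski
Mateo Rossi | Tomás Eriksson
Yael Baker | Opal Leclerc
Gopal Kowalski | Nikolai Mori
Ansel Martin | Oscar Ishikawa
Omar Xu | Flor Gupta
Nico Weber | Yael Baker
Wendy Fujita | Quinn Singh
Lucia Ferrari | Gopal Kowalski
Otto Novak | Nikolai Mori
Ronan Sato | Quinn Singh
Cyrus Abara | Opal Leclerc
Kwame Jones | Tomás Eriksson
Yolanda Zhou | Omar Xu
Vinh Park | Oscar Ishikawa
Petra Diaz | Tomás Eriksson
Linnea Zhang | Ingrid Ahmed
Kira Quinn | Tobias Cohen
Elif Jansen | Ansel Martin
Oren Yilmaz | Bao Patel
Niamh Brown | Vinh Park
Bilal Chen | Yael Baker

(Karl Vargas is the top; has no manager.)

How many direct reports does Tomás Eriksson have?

Tomás Eriksson directly manages Mateo Rossi, Petra Diaz, Kwame Jones, Imani Reyes. That is 4 direct reports.

4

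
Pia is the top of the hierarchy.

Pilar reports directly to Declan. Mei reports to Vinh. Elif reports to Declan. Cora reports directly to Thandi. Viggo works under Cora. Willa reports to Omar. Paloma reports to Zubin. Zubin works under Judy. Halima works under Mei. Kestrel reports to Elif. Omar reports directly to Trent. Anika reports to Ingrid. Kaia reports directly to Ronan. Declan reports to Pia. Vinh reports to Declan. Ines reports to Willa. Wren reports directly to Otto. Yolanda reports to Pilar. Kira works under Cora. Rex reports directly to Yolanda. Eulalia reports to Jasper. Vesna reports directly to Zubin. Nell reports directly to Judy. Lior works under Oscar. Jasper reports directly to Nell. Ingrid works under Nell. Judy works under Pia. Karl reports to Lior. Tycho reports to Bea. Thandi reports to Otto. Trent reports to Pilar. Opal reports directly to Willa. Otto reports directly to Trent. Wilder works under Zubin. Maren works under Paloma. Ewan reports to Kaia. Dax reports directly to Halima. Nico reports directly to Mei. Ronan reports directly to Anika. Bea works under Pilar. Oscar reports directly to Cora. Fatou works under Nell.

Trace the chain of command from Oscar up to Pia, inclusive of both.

Oscar -> Cora -> Thandi -> Otto -> Trent -> Pilar -> Declan -> Pia

Oscar reports to Cora. Cora reports to Thandi. Thandi reports to Otto. Otto reports to Trent. Trent reports to Pilar. Pilar reports to Declan. Declan reports to Pia. Pia is at the top.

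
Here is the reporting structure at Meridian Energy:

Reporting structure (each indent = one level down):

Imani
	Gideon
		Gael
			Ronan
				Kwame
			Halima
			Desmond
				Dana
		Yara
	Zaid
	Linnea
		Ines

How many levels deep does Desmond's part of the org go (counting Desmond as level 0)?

1

The longest chain under Desmond runs Desmond → Dana, which is 1 level below Desmond.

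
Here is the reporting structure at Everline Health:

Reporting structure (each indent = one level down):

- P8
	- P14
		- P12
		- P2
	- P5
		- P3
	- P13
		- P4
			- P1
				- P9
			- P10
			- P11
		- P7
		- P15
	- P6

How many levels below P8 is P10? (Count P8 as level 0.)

Chain from P10 up to P8: P10 → P4 → P13 → P8. That is 3 steps up, so P10 is 3 levels below P8.

3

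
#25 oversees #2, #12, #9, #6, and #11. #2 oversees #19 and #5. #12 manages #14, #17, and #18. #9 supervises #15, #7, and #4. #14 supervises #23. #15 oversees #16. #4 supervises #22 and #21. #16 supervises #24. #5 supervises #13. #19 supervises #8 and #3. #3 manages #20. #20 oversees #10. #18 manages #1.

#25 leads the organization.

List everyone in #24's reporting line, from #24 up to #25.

#24 -> #16 -> #15 -> #9 -> #25

#24 reports to #16. #16 reports to #15. #15 reports to #9. #9 reports to #25. #25 is at the top.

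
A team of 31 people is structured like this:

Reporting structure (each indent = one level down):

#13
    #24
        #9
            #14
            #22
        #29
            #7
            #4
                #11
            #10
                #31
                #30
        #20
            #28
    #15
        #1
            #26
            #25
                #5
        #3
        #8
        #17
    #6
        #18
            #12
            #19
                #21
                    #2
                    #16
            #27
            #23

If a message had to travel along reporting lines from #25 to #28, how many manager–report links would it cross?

6

#25 is 3 levels below #13, and #28 is 3 levels below #13 (their lowest common manager). The shortest path runs up from #25 to #13 and back down to #28: 3 + 3 = 6 links.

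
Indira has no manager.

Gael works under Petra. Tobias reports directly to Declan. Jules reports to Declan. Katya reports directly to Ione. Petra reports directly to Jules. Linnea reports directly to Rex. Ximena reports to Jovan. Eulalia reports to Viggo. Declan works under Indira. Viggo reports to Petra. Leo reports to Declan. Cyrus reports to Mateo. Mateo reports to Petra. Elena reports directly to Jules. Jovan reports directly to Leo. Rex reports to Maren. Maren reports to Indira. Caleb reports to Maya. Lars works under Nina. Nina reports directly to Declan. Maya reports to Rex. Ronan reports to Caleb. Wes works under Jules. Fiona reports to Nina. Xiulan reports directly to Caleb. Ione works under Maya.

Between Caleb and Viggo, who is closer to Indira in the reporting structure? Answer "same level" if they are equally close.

Both Caleb and Viggo are 4 levels below Indira.

same level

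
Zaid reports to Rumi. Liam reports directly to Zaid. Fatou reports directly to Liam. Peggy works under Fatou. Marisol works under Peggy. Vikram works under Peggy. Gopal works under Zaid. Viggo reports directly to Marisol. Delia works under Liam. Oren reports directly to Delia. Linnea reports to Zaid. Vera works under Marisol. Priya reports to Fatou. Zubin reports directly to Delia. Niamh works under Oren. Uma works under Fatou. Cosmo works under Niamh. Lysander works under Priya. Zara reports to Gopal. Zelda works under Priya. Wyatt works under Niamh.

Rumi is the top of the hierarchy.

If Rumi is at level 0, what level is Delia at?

Chain from Delia up to Rumi: Delia → Liam → Zaid → Rumi. That is 3 steps up, so Delia is 3 levels below Rumi.

3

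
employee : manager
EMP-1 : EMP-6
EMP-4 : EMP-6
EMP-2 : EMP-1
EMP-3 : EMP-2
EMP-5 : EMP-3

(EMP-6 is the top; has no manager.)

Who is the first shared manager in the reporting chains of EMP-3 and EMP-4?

EMP-3's chain of managers is EMP-2, EMP-1, EMP-6. EMP-4's chain of managers is EMP-6. The first manager that appears in both chains is EMP-6.

EMP-6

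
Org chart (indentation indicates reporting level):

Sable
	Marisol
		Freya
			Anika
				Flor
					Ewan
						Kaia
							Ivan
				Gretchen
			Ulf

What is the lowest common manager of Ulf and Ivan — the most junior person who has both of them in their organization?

Freya

Ulf's chain of managers is Freya, Marisol, Sable. Ivan's chain of managers is Kaia, Ewan, Flor, Anika, Freya, Marisol, Sable. The first manager that appears in both chains is Freya.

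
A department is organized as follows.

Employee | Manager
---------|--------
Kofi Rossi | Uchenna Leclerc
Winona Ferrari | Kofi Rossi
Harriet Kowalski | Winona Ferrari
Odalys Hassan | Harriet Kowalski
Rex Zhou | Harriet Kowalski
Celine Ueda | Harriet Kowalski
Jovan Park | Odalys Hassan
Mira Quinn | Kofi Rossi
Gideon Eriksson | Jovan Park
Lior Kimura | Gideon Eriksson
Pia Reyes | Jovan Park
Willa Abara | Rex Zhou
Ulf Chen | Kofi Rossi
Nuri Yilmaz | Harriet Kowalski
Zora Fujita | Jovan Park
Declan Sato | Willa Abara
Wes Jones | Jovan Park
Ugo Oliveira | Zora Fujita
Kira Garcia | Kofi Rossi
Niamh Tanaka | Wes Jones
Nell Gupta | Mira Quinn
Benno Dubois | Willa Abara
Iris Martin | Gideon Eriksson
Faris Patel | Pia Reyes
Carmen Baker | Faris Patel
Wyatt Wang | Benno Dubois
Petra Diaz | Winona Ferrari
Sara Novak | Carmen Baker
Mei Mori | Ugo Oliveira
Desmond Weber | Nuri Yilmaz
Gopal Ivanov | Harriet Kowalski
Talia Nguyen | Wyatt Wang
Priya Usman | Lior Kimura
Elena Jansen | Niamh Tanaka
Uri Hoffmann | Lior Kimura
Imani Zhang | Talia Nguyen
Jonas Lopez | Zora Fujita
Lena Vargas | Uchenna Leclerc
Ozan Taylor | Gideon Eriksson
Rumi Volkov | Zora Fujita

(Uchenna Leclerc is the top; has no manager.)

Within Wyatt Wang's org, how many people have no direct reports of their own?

1

The only person in Wyatt Wang's organization with no one reporting to them is Imani Zhang. That is 1.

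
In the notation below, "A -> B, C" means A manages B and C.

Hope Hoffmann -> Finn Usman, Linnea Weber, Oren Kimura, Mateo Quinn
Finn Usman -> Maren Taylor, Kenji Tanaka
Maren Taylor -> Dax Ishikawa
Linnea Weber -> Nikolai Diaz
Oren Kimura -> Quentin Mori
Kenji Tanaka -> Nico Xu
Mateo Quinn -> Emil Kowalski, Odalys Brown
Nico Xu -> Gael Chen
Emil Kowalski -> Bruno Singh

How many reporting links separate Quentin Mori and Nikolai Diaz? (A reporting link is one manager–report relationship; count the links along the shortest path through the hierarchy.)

4

Quentin Mori is 2 levels below Hope Hoffmann, and Nikolai Diaz is 2 levels below Hope Hoffmann (their lowest common manager). The shortest path runs up from Quentin Mori to Hope Hoffmann and back down to Nikolai Diaz: 2 + 2 = 4 links.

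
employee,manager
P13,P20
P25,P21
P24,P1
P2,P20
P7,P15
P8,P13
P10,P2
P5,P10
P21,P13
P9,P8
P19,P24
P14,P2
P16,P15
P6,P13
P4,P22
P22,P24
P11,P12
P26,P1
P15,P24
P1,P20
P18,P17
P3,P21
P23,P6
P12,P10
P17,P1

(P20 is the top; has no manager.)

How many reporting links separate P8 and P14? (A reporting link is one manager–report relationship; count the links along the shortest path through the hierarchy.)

4

P8 is 2 levels below P20, and P14 is 2 levels below P20 (their lowest common manager). The shortest path runs up from P8 to P20 and back down to P14: 2 + 2 = 4 links.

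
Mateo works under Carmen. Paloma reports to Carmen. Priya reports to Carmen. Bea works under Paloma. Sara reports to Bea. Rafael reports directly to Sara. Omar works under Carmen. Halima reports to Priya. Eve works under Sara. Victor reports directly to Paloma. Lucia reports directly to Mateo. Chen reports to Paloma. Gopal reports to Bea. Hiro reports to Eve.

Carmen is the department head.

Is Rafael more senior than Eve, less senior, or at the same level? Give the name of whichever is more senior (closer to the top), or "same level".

same level

Both Rafael and Eve are 4 levels below Carmen.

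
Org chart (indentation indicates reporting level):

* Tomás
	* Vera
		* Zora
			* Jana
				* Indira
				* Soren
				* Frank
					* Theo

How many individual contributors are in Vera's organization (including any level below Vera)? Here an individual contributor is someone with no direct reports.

The people in Vera's organization with no one reporting to them are Theo, Soren, Indira. That is 3.

3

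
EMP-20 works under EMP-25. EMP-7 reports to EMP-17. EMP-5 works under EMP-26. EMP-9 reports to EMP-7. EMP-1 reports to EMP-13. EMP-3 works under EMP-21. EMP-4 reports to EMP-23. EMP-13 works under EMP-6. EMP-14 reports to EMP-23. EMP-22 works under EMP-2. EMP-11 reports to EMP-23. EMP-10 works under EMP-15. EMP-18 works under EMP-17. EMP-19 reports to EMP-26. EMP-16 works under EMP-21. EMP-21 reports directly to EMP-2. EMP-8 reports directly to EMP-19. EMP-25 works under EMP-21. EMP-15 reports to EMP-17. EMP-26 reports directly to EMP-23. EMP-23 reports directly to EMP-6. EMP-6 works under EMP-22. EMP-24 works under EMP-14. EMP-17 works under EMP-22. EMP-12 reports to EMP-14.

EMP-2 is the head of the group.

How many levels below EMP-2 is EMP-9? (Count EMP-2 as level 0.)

4

Chain from EMP-9 up to EMP-2: EMP-9 → EMP-7 → EMP-17 → EMP-22 → EMP-2. That is 4 steps up, so EMP-9 is 4 levels below EMP-2.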